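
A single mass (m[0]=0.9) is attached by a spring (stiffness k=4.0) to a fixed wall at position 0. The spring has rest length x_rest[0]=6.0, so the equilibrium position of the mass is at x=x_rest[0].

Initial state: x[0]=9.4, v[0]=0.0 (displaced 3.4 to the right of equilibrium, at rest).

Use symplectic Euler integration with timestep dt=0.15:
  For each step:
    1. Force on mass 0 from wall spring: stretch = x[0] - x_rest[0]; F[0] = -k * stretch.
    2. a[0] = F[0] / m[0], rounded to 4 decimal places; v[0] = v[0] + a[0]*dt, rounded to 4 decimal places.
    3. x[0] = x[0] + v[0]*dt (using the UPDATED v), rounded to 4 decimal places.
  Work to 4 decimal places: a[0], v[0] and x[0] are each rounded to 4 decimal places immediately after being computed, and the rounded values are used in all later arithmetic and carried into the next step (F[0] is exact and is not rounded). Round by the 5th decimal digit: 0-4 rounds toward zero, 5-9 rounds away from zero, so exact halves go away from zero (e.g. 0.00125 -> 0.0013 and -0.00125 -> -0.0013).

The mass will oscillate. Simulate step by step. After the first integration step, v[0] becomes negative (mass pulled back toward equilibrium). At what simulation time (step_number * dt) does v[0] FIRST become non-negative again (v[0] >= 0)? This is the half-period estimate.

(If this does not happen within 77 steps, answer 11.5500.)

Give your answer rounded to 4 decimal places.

Step 0: x=[9.4000] v=[0.0000]
Step 1: x=[9.0600] v=[-2.2667]
Step 2: x=[8.4140] v=[-4.3067]
Step 3: x=[7.5266] v=[-5.9160]
Step 4: x=[6.4865] v=[-6.9337]
Step 5: x=[5.3978] v=[-7.2580]
Step 6: x=[4.3693] v=[-6.8565]
Step 7: x=[3.5039] v=[-5.7694]
Step 8: x=[2.8881] v=[-4.1053]
Step 9: x=[2.5835] v=[-2.0307]
Step 10: x=[2.6206] v=[0.2470]
First v>=0 after going negative at step 10, time=1.5000

Answer: 1.5000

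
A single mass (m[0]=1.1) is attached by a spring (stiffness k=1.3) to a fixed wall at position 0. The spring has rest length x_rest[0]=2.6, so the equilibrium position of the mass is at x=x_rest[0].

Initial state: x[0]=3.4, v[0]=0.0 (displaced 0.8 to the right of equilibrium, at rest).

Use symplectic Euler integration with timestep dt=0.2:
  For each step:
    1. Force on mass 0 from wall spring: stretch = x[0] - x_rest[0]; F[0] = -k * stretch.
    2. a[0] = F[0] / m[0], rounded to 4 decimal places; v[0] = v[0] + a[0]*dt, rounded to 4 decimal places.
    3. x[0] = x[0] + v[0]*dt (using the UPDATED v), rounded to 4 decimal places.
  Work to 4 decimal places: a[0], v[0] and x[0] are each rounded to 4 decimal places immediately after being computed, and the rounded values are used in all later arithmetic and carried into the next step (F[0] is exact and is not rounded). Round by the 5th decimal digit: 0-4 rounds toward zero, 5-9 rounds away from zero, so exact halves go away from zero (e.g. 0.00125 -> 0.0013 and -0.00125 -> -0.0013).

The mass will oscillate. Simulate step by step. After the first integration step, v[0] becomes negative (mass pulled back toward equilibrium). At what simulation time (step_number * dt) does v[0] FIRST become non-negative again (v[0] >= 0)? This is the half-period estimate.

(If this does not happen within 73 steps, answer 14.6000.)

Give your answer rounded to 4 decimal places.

Step 0: x=[3.4000] v=[0.0000]
Step 1: x=[3.3622] v=[-0.1891]
Step 2: x=[3.2883] v=[-0.3693]
Step 3: x=[3.1819] v=[-0.5320]
Step 4: x=[3.0480] v=[-0.6695]
Step 5: x=[2.8929] v=[-0.7754]
Step 6: x=[2.7240] v=[-0.8446]
Step 7: x=[2.5492] v=[-0.8739]
Step 8: x=[2.3768] v=[-0.8619]
Step 9: x=[2.2150] v=[-0.8091]
Step 10: x=[2.0714] v=[-0.7181]
Step 11: x=[1.9528] v=[-0.5932]
Step 12: x=[1.8648] v=[-0.4402]
Step 13: x=[1.8115] v=[-0.2664]
Step 14: x=[1.7955] v=[-0.0800]
Step 15: x=[1.8175] v=[0.1102]
First v>=0 after going negative at step 15, time=3.0000

Answer: 3.0000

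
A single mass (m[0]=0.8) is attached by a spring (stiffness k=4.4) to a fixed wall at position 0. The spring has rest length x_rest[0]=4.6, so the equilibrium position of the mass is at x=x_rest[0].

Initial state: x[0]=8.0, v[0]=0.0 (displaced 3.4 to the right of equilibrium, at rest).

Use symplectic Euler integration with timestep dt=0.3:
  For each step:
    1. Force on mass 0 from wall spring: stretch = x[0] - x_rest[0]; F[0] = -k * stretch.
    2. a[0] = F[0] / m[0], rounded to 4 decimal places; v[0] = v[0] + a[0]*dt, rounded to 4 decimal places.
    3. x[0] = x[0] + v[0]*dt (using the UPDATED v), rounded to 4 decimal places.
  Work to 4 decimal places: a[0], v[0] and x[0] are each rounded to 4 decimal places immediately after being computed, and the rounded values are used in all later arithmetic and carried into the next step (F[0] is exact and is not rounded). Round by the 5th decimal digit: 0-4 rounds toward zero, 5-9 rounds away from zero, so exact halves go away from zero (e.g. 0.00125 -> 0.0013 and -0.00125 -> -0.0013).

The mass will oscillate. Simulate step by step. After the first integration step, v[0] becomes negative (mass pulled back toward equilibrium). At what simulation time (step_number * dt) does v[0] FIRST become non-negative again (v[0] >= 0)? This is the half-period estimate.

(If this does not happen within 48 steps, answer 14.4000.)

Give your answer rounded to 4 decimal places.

Answer: 1.5000

Derivation:
Step 0: x=[8.0000] v=[0.0000]
Step 1: x=[6.3170] v=[-5.6100]
Step 2: x=[3.7841] v=[-8.4431]
Step 3: x=[1.6550] v=[-7.0969]
Step 4: x=[0.9837] v=[-2.2377]
Step 5: x=[2.1025] v=[3.7292]
First v>=0 after going negative at step 5, time=1.5000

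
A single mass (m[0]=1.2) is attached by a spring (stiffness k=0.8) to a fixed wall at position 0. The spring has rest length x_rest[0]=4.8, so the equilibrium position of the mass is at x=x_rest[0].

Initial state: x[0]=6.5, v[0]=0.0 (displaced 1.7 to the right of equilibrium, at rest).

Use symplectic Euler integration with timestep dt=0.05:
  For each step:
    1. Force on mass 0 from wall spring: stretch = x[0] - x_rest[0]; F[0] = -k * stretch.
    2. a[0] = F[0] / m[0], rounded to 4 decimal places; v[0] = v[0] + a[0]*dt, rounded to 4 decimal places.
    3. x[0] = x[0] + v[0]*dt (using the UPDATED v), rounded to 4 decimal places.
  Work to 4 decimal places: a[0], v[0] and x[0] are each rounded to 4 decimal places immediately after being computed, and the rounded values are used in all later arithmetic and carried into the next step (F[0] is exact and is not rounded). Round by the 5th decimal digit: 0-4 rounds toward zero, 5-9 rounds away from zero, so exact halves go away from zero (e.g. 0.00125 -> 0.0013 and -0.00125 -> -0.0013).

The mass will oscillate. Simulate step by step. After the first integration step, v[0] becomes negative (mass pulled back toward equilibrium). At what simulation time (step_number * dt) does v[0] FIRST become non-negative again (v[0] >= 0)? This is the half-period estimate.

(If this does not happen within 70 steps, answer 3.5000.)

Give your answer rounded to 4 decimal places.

Step 0: x=[6.5000] v=[0.0000]
Step 1: x=[6.4972] v=[-0.0567]
Step 2: x=[6.4915] v=[-0.1133]
Step 3: x=[6.4830] v=[-0.1697]
Step 4: x=[6.4717] v=[-0.2258]
Step 5: x=[6.4576] v=[-0.2815]
Step 6: x=[6.4408] v=[-0.3368]
Step 7: x=[6.4212] v=[-0.3915]
Step 8: x=[6.3989] v=[-0.4455]
Step 9: x=[6.3740] v=[-0.4988]
Step 10: x=[6.3464] v=[-0.5513]
Step 11: x=[6.3163] v=[-0.6028]
Step 12: x=[6.2836] v=[-0.6533]
Step 13: x=[6.2485] v=[-0.7028]
Step 14: x=[6.2109] v=[-0.7511]
Step 15: x=[6.1710] v=[-0.7981]
Step 16: x=[6.1288] v=[-0.8438]
Step 17: x=[6.0844] v=[-0.8881]
Step 18: x=[6.0379] v=[-0.9309]
Step 19: x=[5.9893] v=[-0.9722]
Step 20: x=[5.9387] v=[-1.0118]
Step 21: x=[5.8862] v=[-1.0498]
Step 22: x=[5.8319] v=[-1.0860]
Step 23: x=[5.7759] v=[-1.1204]
Step 24: x=[5.7183] v=[-1.1529]
Step 25: x=[5.6591] v=[-1.1835]
Step 26: x=[5.5985] v=[-1.2121]
Step 27: x=[5.5366] v=[-1.2387]
Step 28: x=[5.4734] v=[-1.2633]
Step 29: x=[5.4091] v=[-1.2857]
Step 30: x=[5.3438] v=[-1.3060]
Step 31: x=[5.2776] v=[-1.3241]
Step 32: x=[5.2106] v=[-1.3400]
Step 33: x=[5.1429] v=[-1.3537]
Step 34: x=[5.0746] v=[-1.3651]
Step 35: x=[5.0059] v=[-1.3743]
Step 36: x=[4.9368] v=[-1.3812]
Step 37: x=[4.8675] v=[-1.3858]
Step 38: x=[4.7981] v=[-1.3881]
Step 39: x=[4.7287] v=[-1.3880]
Step 40: x=[4.6594] v=[-1.3856]
Step 41: x=[4.5904] v=[-1.3809]
Step 42: x=[4.5217] v=[-1.3739]
Step 43: x=[4.4535] v=[-1.3646]
Step 44: x=[4.3858] v=[-1.3531]
Step 45: x=[4.3188] v=[-1.3393]
Step 46: x=[4.2526] v=[-1.3233]
Step 47: x=[4.1873] v=[-1.3051]
Step 48: x=[4.1231] v=[-1.2847]
Step 49: x=[4.0600] v=[-1.2621]
Step 50: x=[3.9981] v=[-1.2374]
Step 51: x=[3.9376] v=[-1.2107]
Step 52: x=[3.8785] v=[-1.1820]
Step 53: x=[3.8209] v=[-1.1513]
Step 54: x=[3.7650] v=[-1.1187]
Step 55: x=[3.7108] v=[-1.0842]
Step 56: x=[3.6584] v=[-1.0479]
Step 57: x=[3.6079] v=[-1.0098]
Step 58: x=[3.5594] v=[-0.9701]
Step 59: x=[3.5130] v=[-0.9287]
Step 60: x=[3.4687] v=[-0.8858]
Step 61: x=[3.4266] v=[-0.8414]
Step 62: x=[3.3868] v=[-0.7956]
Step 63: x=[3.3494] v=[-0.7485]
Step 64: x=[3.3144] v=[-0.7001]
Step 65: x=[3.2819] v=[-0.6506]
Step 66: x=[3.2519] v=[-0.6000]
Step 67: x=[3.2245] v=[-0.5484]
Step 68: x=[3.1997] v=[-0.4959]
Step 69: x=[3.1776] v=[-0.4426]
Step 70: x=[3.1582] v=[-0.3885]
v[0] did not become non-negative within 70 steps; using fallback time=3.5000

Answer: 3.5000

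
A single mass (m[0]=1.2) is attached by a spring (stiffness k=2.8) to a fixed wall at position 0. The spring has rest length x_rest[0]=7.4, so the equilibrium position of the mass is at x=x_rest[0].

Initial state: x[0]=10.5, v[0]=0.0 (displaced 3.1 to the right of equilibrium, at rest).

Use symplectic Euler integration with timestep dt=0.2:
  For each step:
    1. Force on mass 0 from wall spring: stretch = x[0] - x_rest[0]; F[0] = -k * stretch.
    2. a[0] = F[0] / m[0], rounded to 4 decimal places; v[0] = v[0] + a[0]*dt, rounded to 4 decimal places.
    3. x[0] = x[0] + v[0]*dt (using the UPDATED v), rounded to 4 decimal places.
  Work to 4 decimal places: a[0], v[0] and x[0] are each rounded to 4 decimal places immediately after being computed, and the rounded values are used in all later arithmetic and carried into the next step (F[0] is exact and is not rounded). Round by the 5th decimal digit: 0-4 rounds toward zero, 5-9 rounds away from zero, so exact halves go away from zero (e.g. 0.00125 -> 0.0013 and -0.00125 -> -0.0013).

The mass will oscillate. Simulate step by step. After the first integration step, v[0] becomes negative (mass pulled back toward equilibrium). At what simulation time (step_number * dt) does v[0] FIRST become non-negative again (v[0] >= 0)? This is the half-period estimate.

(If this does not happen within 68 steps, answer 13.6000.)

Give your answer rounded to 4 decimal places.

Step 0: x=[10.5000] v=[0.0000]
Step 1: x=[10.2107] v=[-1.4467]
Step 2: x=[9.6590] v=[-2.7584]
Step 3: x=[8.8965] v=[-3.8126]
Step 4: x=[7.9943] v=[-4.5110]
Step 5: x=[7.0366] v=[-4.7883]
Step 6: x=[6.1129] v=[-4.6187]
Step 7: x=[5.3093] v=[-4.0181]
Step 8: x=[4.7008] v=[-3.0424]
Step 9: x=[4.3442] v=[-1.7828]
Step 10: x=[4.2728] v=[-0.3568]
Step 11: x=[4.4933] v=[1.1026]
First v>=0 after going negative at step 11, time=2.2000

Answer: 2.2000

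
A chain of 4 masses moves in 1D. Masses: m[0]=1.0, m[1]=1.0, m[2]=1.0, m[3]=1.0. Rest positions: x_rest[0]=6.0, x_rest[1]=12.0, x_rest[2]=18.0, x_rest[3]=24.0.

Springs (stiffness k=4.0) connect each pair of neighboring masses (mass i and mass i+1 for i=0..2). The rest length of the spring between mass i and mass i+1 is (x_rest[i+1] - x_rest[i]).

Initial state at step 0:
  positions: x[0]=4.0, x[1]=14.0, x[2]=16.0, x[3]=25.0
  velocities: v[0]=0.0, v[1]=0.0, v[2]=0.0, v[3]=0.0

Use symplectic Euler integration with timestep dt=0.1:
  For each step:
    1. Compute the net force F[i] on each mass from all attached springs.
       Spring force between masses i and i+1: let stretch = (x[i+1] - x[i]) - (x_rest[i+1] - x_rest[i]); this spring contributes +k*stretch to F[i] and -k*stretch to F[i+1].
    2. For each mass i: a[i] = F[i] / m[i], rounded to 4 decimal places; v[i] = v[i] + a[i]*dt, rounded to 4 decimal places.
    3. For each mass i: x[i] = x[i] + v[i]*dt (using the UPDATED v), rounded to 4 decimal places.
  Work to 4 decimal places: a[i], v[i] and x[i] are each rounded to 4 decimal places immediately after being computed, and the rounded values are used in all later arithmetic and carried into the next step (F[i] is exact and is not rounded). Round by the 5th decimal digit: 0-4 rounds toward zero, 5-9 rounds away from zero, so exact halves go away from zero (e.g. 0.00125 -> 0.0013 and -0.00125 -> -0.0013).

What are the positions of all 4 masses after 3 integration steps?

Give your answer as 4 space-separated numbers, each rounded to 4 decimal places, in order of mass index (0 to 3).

Answer: 4.8665 12.2902 17.4856 24.3578

Derivation:
Step 0: x=[4.0000 14.0000 16.0000 25.0000] v=[0.0000 0.0000 0.0000 0.0000]
Step 1: x=[4.1600 13.6800 16.2800 24.8800] v=[1.6000 -3.2000 2.8000 -1.2000]
Step 2: x=[4.4608 13.0832 16.8000 24.6560] v=[3.0080 -5.9680 5.2000 -2.2400]
Step 3: x=[4.8665 12.2902 17.4856 24.3578] v=[4.0570 -7.9302 6.8557 -2.9824]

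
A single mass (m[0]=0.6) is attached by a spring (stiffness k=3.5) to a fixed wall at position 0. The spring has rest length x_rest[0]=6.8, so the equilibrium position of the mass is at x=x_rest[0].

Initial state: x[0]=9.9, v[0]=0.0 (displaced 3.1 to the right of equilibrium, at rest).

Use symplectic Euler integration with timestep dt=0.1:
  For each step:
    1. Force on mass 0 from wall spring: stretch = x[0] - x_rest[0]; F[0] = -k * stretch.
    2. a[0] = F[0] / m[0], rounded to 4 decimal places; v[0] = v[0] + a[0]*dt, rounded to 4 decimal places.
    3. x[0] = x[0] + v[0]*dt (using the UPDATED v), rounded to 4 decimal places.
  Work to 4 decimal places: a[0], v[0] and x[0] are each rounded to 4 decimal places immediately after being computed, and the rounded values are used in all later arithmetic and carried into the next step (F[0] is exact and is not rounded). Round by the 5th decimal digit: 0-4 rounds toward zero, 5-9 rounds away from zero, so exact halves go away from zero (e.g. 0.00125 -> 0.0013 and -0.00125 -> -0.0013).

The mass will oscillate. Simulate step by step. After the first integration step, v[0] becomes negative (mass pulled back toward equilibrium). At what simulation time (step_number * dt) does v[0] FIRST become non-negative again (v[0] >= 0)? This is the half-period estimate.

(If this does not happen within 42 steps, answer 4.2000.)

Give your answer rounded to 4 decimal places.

Step 0: x=[9.9000] v=[0.0000]
Step 1: x=[9.7192] v=[-1.8083]
Step 2: x=[9.3681] v=[-3.5112]
Step 3: x=[8.8672] v=[-5.0093]
Step 4: x=[8.2457] v=[-6.2152]
Step 5: x=[7.5399] v=[-7.0585]
Step 6: x=[6.7909] v=[-7.4901]
Step 7: x=[6.0424] v=[-7.4848]
Step 8: x=[5.3381] v=[-7.0429]
Step 9: x=[4.7191] v=[-6.1901]
Step 10: x=[4.2215] v=[-4.9762]
Step 11: x=[3.8743] v=[-3.4721]
Step 12: x=[3.6978] v=[-1.7654]
Step 13: x=[3.7022] v=[0.0442]
First v>=0 after going negative at step 13, time=1.3000

Answer: 1.3000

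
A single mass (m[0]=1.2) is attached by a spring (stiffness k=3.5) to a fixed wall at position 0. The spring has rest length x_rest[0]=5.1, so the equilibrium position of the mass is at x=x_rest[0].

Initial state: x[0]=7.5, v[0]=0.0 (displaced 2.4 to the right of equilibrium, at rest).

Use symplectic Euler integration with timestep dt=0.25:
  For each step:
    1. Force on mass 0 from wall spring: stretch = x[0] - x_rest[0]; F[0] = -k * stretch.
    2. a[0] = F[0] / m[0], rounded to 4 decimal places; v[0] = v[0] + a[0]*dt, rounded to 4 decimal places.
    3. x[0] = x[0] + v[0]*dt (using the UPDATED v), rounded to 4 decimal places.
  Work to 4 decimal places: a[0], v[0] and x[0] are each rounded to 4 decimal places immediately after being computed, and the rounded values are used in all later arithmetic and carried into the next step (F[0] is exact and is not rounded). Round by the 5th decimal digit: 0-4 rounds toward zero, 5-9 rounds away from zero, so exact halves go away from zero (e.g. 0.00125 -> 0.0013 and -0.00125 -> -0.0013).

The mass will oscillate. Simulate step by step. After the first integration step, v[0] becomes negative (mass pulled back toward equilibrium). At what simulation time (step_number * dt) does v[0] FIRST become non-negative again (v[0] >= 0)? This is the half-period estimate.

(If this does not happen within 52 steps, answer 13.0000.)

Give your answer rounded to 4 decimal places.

Answer: 2.0000

Derivation:
Step 0: x=[7.5000] v=[0.0000]
Step 1: x=[7.0625] v=[-1.7500]
Step 2: x=[6.2673] v=[-3.1810]
Step 3: x=[5.2593] v=[-4.0322]
Step 4: x=[4.2222] v=[-4.1484]
Step 5: x=[3.3451] v=[-3.5083]
Step 6: x=[2.7879] v=[-2.2287]
Step 7: x=[2.6522] v=[-0.5428]
Step 8: x=[2.9627] v=[1.2421]
First v>=0 after going negative at step 8, time=2.0000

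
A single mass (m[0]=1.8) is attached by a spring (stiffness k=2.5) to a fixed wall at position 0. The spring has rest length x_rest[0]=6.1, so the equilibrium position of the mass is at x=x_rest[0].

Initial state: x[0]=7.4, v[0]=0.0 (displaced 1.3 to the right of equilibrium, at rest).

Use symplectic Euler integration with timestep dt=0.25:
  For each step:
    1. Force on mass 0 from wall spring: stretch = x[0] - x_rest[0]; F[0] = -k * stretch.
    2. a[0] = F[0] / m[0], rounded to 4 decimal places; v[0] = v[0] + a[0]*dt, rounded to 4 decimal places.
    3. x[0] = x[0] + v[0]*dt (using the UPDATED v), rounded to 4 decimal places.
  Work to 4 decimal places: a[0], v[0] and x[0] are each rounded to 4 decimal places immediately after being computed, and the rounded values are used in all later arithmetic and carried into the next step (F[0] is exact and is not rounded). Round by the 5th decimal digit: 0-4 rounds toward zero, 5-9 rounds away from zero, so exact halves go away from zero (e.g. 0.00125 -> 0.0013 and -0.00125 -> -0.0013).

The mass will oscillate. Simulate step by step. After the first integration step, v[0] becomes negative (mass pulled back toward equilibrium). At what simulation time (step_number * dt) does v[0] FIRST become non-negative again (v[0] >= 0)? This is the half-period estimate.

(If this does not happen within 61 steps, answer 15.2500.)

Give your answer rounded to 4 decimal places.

Answer: 2.7500

Derivation:
Step 0: x=[7.4000] v=[0.0000]
Step 1: x=[7.2872] v=[-0.4514]
Step 2: x=[7.0713] v=[-0.8636]
Step 3: x=[6.7711] v=[-1.2009]
Step 4: x=[6.4126] v=[-1.4339]
Step 5: x=[6.0270] v=[-1.5425]
Step 6: x=[5.6477] v=[-1.5172]
Step 7: x=[5.3077] v=[-1.3602]
Step 8: x=[5.0364] v=[-1.0851]
Step 9: x=[4.8575] v=[-0.7158]
Step 10: x=[4.7864] v=[-0.2844]
Step 11: x=[4.8293] v=[0.1717]
First v>=0 after going negative at step 11, time=2.7500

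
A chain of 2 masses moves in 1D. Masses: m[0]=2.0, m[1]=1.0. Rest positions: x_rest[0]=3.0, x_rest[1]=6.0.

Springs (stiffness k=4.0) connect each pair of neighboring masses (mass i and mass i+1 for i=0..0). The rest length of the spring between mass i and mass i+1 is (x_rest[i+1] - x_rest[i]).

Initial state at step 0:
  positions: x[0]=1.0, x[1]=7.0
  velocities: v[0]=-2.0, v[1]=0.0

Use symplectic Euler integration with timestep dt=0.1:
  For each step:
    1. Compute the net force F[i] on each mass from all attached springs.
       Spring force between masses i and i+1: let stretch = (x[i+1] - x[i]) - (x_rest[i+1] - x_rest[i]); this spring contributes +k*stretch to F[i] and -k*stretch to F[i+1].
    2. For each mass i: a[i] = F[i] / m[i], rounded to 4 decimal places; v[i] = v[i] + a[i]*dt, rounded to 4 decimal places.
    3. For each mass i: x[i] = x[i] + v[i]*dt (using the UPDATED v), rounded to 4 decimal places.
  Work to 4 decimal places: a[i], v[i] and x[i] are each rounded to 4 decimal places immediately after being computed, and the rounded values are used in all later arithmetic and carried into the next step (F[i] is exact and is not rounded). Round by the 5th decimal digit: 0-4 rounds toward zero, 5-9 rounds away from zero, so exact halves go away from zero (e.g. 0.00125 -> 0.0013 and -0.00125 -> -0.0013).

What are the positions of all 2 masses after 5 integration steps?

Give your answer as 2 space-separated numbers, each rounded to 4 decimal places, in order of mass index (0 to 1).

Answer: 0.8550 5.2900

Derivation:
Step 0: x=[1.0000 7.0000] v=[-2.0000 0.0000]
Step 1: x=[0.8600 6.8800] v=[-1.4000 -1.2000]
Step 2: x=[0.7804 6.6392] v=[-0.7960 -2.4080]
Step 3: x=[0.7580 6.2841] v=[-0.2242 -3.5515]
Step 4: x=[0.7861 5.8279] v=[0.2810 -4.5619]
Step 5: x=[0.8550 5.2900] v=[0.6894 -5.3786]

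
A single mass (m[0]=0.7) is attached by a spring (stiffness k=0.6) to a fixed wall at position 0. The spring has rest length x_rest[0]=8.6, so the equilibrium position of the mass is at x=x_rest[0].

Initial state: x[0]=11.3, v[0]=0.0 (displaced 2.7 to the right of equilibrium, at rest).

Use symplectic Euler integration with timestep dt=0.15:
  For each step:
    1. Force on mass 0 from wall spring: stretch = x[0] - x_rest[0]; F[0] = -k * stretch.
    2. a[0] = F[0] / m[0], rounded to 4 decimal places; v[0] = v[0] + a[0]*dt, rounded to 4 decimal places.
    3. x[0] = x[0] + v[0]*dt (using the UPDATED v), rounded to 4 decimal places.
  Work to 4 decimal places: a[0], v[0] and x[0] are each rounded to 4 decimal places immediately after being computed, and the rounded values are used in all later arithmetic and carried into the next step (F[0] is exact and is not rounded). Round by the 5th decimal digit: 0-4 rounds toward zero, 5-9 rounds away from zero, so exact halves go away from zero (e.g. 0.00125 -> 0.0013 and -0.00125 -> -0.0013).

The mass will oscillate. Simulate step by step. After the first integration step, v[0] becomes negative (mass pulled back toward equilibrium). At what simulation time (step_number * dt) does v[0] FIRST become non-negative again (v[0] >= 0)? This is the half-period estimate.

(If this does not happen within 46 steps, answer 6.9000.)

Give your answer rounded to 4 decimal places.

Answer: 3.4500

Derivation:
Step 0: x=[11.3000] v=[0.0000]
Step 1: x=[11.2479] v=[-0.3471]
Step 2: x=[11.1448] v=[-0.6875]
Step 3: x=[10.9926] v=[-1.0147]
Step 4: x=[10.7943] v=[-1.3223]
Step 5: x=[10.5536] v=[-1.6044]
Step 6: x=[10.2753] v=[-1.8556]
Step 7: x=[9.9647] v=[-2.0710]
Step 8: x=[9.6277] v=[-2.2465]
Step 9: x=[9.2709] v=[-2.3786]
Step 10: x=[8.9012] v=[-2.4649]
Step 11: x=[8.5257] v=[-2.5036]
Step 12: x=[8.1516] v=[-2.4940]
Step 13: x=[7.7861] v=[-2.4364]
Step 14: x=[7.4363] v=[-2.3318]
Step 15: x=[7.1090] v=[-2.1822]
Step 16: x=[6.8104] v=[-1.9905]
Step 17: x=[6.5463] v=[-1.7604]
Step 18: x=[6.3218] v=[-1.4964]
Step 19: x=[6.1413] v=[-1.2035]
Step 20: x=[6.0082] v=[-0.8874]
Step 21: x=[5.9251] v=[-0.5542]
Step 22: x=[5.8936] v=[-0.2103]
Step 23: x=[5.9143] v=[0.1377]
First v>=0 after going negative at step 23, time=3.4500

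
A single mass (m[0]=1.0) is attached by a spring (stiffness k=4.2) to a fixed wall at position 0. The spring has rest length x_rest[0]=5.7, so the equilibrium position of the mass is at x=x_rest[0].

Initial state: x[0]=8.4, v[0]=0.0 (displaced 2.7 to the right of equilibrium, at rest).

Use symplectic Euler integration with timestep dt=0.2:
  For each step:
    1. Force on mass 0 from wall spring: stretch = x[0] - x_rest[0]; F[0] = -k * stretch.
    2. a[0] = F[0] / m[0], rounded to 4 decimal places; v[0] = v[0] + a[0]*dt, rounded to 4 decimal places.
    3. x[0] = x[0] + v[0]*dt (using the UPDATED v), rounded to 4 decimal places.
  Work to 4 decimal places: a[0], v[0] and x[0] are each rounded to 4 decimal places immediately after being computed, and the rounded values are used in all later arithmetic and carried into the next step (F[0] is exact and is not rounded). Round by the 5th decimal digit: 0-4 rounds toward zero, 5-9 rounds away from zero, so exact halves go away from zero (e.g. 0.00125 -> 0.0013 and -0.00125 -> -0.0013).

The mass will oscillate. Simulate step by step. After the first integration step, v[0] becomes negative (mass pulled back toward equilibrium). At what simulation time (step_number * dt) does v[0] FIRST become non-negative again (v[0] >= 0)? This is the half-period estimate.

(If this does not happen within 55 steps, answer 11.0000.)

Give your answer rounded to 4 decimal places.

Answer: 1.6000

Derivation:
Step 0: x=[8.4000] v=[0.0000]
Step 1: x=[7.9464] v=[-2.2680]
Step 2: x=[7.1154] v=[-4.1550]
Step 3: x=[6.0466] v=[-5.3439]
Step 4: x=[4.9196] v=[-5.6350]
Step 5: x=[3.9237] v=[-4.9795]
Step 6: x=[3.2262] v=[-3.4874]
Step 7: x=[2.9443] v=[-1.4094]
Step 8: x=[3.1254] v=[0.9054]
First v>=0 after going negative at step 8, time=1.6000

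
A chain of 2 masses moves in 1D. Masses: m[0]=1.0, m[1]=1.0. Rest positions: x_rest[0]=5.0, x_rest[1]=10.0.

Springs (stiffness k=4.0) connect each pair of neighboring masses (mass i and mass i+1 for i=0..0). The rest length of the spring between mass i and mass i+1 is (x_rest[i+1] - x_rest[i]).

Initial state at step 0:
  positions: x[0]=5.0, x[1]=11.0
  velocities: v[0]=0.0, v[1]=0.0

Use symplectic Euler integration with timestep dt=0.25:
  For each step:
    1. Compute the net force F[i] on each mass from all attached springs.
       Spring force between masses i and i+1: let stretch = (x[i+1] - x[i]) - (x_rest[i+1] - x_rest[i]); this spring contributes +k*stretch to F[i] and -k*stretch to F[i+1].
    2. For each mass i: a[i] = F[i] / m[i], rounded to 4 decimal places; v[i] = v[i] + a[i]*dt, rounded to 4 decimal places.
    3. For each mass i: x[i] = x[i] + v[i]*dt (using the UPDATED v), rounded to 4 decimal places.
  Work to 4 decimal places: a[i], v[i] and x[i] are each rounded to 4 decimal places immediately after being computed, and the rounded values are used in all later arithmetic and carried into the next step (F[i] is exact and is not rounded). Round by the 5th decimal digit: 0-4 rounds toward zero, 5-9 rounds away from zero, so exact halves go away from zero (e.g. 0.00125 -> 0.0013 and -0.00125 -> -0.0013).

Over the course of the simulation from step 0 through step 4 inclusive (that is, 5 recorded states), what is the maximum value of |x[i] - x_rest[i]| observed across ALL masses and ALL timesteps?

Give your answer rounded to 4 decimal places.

Answer: 1.0313

Derivation:
Step 0: x=[5.0000 11.0000] v=[0.0000 0.0000]
Step 1: x=[5.2500 10.7500] v=[1.0000 -1.0000]
Step 2: x=[5.6250 10.3750] v=[1.5000 -1.5000]
Step 3: x=[5.9375 10.0625] v=[1.2500 -1.2500]
Step 4: x=[6.0313 9.9688] v=[0.3750 -0.3750]
Max displacement = 1.0313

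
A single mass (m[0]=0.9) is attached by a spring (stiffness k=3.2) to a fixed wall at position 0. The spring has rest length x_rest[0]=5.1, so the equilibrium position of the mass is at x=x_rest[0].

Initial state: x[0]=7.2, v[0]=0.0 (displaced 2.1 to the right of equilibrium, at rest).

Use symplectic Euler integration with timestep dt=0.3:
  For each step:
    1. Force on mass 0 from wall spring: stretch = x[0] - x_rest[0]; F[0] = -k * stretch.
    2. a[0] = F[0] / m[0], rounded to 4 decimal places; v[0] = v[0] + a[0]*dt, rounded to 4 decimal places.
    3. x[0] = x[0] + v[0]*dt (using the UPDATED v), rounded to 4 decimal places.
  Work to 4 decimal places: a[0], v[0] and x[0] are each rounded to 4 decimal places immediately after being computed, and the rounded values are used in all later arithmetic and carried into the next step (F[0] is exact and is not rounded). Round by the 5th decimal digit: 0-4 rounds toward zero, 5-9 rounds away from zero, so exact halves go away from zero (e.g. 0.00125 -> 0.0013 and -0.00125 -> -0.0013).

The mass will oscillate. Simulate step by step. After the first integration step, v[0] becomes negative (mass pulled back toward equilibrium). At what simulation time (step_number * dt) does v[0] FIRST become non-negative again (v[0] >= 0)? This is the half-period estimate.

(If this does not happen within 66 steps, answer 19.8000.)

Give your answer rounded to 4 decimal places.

Answer: 1.8000

Derivation:
Step 0: x=[7.2000] v=[0.0000]
Step 1: x=[6.5280] v=[-2.2400]
Step 2: x=[5.3990] v=[-3.7632]
Step 3: x=[4.1744] v=[-4.0821]
Step 4: x=[3.2460] v=[-3.0948]
Step 5: x=[2.9108] v=[-1.1172]
Step 6: x=[3.2762] v=[1.2179]
First v>=0 after going negative at step 6, time=1.8000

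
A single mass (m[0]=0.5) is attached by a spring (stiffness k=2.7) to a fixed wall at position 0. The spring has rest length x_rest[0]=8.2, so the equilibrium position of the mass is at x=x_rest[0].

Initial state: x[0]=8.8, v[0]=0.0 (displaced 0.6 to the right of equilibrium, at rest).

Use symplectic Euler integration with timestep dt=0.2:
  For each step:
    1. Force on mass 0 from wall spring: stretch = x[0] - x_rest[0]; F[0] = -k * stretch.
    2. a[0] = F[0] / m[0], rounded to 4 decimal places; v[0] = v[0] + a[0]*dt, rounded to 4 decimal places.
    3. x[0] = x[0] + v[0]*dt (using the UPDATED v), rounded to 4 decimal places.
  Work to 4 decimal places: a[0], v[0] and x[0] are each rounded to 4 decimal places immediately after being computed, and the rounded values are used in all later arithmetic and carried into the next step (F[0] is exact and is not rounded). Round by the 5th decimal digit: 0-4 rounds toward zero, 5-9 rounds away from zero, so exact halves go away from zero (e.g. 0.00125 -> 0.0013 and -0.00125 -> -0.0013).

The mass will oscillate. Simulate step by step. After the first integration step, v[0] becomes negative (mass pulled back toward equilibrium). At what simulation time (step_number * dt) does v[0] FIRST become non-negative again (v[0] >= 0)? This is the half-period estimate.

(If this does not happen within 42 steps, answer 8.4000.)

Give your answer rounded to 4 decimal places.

Step 0: x=[8.8000] v=[0.0000]
Step 1: x=[8.6704] v=[-0.6480]
Step 2: x=[8.4392] v=[-1.1560]
Step 3: x=[8.1563] v=[-1.4143]
Step 4: x=[7.8829] v=[-1.3671]
Step 5: x=[7.6780] v=[-1.0246]
Step 6: x=[7.5858] v=[-0.4608]
Step 7: x=[7.6263] v=[0.2025]
First v>=0 after going negative at step 7, time=1.4000

Answer: 1.4000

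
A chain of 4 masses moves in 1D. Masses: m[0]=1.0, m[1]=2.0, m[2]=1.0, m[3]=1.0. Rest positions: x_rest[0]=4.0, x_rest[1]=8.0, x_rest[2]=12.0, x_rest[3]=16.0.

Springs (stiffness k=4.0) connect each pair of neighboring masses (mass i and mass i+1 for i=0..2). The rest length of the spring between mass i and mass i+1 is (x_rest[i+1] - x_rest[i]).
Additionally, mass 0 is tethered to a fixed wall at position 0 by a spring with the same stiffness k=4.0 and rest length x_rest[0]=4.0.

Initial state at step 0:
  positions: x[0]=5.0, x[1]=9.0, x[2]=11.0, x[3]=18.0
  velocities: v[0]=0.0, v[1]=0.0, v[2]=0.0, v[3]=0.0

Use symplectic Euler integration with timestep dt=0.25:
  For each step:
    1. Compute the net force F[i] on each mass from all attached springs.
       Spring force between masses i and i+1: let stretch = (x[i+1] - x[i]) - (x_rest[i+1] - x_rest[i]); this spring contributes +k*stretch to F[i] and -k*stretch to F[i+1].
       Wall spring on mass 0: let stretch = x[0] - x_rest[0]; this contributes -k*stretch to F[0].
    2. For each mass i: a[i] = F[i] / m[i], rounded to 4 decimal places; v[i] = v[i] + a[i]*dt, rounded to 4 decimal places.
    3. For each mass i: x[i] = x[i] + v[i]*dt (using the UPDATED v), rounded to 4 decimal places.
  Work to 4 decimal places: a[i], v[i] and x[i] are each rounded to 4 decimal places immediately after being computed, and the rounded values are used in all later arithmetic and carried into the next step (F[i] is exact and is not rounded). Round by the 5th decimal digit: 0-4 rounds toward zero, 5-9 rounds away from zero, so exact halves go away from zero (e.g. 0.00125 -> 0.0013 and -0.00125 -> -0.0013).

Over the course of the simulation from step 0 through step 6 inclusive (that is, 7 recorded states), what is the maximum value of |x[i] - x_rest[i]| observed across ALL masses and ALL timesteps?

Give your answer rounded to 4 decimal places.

Step 0: x=[5.0000 9.0000 11.0000 18.0000] v=[0.0000 0.0000 0.0000 0.0000]
Step 1: x=[4.7500 8.7500 12.2500 17.2500] v=[-1.0000 -1.0000 5.0000 -3.0000]
Step 2: x=[4.3125 8.4375 13.8750 16.2500] v=[-1.7500 -1.2500 6.5000 -4.0000]
Step 3: x=[3.8281 8.2891 14.7344 15.6563] v=[-1.9375 -0.5938 3.4375 -2.3750]
Step 4: x=[3.5020 8.3887 14.2129 15.8321] v=[-1.3046 0.3984 -2.0859 0.7031]
Step 5: x=[3.5220 8.6055 12.6402 16.6031] v=[0.0801 0.8672 -6.2909 3.0839]
Step 6: x=[3.9324 8.6912 11.0495 17.3834] v=[1.6416 0.3428 -6.3627 3.1210]
Max displacement = 2.7344

Answer: 2.7344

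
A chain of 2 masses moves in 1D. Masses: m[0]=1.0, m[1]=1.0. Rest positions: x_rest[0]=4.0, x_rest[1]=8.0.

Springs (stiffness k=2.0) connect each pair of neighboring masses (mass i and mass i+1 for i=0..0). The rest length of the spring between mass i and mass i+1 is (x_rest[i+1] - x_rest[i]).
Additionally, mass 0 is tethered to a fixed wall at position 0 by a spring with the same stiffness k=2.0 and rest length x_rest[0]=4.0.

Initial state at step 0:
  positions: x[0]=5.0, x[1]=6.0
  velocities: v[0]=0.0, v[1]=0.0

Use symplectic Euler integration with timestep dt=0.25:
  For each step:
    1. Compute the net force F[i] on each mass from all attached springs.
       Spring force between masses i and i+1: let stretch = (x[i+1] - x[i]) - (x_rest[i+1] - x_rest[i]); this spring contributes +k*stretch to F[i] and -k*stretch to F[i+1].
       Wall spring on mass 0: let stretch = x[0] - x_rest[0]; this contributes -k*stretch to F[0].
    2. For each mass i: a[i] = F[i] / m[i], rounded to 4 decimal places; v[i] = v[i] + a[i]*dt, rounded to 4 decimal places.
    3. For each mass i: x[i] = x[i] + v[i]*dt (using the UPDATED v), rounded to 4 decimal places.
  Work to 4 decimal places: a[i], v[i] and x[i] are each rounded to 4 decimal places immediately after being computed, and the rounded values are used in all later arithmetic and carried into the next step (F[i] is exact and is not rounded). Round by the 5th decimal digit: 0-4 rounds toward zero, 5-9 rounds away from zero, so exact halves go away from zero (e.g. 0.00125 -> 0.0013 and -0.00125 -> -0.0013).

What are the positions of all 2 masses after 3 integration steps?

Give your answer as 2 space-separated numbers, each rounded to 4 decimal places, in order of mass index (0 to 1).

Step 0: x=[5.0000 6.0000] v=[0.0000 0.0000]
Step 1: x=[4.5000 6.3750] v=[-2.0000 1.5000]
Step 2: x=[3.6719 7.0156] v=[-3.3125 2.5625]
Step 3: x=[2.8028 7.7383] v=[-3.4766 2.8907]

Answer: 2.8028 7.7383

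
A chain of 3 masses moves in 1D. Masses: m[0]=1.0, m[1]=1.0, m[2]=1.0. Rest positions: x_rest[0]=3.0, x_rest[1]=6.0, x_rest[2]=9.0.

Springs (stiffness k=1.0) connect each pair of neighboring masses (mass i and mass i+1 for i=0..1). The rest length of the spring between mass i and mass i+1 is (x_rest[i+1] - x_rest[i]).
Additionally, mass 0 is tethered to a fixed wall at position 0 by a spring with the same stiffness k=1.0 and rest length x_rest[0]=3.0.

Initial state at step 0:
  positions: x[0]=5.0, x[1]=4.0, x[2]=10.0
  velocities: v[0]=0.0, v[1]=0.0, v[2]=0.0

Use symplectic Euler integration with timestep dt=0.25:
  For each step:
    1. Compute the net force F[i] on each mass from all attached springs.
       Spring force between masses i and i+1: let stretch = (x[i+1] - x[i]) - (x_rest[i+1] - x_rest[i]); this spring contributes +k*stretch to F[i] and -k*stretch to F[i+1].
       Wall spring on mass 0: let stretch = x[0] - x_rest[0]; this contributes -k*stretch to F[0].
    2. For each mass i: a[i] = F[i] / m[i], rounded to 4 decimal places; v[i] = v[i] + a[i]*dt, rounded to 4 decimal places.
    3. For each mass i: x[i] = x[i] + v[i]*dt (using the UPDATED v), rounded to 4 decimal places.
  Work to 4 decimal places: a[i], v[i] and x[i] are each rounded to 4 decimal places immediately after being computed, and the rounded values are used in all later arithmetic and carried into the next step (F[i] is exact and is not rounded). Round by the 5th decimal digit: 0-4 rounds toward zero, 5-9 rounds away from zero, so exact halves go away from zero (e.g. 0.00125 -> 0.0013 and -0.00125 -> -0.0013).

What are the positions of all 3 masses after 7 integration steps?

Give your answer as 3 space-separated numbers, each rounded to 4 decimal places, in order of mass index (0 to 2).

Step 0: x=[5.0000 4.0000 10.0000] v=[0.0000 0.0000 0.0000]
Step 1: x=[4.6250 4.4375 9.8125] v=[-1.5000 1.7500 -0.7500]
Step 2: x=[3.9492 5.2227 9.4766] v=[-2.7031 3.1406 -1.3438]
Step 3: x=[3.1062 6.1941 9.0623] v=[-3.3720 3.8857 -1.6573]
Step 4: x=[2.2621 7.1518 8.6562] v=[-3.3766 3.8308 -1.6244]
Step 5: x=[1.5822 7.8979 8.3436] v=[-2.7197 2.9845 -1.2505]
Step 6: x=[1.1981 8.2772 8.1906] v=[-1.5363 1.5170 -0.6119]
Step 7: x=[1.1816 8.2086 8.2306] v=[-0.0661 -0.2744 0.1598]

Answer: 1.1816 8.2086 8.2306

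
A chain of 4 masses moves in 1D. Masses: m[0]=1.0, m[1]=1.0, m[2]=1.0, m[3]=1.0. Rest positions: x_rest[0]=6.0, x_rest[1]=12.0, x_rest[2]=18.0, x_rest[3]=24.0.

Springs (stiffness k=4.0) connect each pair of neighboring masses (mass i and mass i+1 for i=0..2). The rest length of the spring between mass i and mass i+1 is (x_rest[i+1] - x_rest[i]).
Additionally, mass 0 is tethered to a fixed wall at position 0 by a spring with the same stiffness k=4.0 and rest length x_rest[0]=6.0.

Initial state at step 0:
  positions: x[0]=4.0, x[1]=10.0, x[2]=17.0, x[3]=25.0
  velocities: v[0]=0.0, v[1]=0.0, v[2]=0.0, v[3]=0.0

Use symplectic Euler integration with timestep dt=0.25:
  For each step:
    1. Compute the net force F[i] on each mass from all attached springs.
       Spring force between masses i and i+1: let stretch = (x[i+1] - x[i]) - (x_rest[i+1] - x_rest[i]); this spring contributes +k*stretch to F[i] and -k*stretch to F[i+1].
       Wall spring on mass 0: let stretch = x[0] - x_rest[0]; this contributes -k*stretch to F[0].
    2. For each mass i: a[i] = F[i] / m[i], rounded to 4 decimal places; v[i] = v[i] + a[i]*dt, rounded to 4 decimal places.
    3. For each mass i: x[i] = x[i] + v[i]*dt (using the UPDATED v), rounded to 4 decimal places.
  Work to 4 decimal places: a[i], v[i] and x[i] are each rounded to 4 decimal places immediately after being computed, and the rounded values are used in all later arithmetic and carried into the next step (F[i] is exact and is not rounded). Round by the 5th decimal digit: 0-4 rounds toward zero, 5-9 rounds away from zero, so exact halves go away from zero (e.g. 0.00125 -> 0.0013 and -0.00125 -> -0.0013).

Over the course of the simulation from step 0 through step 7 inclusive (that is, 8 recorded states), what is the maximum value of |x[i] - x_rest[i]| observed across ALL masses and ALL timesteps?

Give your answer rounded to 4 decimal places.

Step 0: x=[4.0000 10.0000 17.0000 25.0000] v=[0.0000 0.0000 0.0000 0.0000]
Step 1: x=[4.5000 10.2500 17.2500 24.5000] v=[2.0000 1.0000 1.0000 -2.0000]
Step 2: x=[5.3125 10.8125 17.5625 23.6875] v=[3.2500 2.2500 1.2500 -3.2500]
Step 3: x=[6.1719 11.6875 17.7188 22.8438] v=[3.4375 3.5000 0.6250 -3.3750]
Step 4: x=[6.8672 12.6914 17.6485 22.2188] v=[2.7812 4.0157 -0.2813 -2.5000]
Step 5: x=[7.3018 13.4786 17.4815 21.9512] v=[1.7382 3.1486 -0.6681 -1.0703]
Step 6: x=[7.4551 13.7223 17.4312 22.0662] v=[0.6132 0.9747 -0.2013 0.4600]
Step 7: x=[7.3114 13.3264 17.6124 22.5225] v=[-0.5747 -1.5836 0.7248 1.8250]
Max displacement = 2.0488

Answer: 2.0488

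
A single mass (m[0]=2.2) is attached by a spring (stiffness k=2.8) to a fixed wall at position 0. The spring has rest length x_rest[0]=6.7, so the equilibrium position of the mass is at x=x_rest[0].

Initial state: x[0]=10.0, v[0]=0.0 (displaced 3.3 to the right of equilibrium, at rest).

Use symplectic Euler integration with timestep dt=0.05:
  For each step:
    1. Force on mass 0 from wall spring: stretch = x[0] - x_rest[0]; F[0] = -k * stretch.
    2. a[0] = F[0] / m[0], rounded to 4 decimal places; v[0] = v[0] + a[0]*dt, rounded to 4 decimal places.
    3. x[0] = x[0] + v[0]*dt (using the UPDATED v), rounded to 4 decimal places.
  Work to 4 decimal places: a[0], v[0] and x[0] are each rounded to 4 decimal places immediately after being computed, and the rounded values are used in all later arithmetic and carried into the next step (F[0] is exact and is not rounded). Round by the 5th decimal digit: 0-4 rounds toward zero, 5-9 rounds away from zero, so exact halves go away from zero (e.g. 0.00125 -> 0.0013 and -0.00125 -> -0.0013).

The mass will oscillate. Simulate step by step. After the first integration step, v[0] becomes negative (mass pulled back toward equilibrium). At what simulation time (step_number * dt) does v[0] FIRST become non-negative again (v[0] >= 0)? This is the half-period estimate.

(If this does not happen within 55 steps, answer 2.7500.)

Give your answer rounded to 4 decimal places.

Step 0: x=[10.0000] v=[0.0000]
Step 1: x=[9.9895] v=[-0.2100]
Step 2: x=[9.9685] v=[-0.4193]
Step 3: x=[9.9371] v=[-0.6273]
Step 4: x=[9.8954] v=[-0.8333]
Step 5: x=[9.8436] v=[-1.0366]
Step 6: x=[9.7818] v=[-1.2366]
Step 7: x=[9.7102] v=[-1.4327]
Step 8: x=[9.6290] v=[-1.6243]
Step 9: x=[9.5385] v=[-1.8107]
Step 10: x=[9.4389] v=[-1.9913]
Step 11: x=[9.3306] v=[-2.1656]
Step 12: x=[9.2140] v=[-2.3330]
Step 13: x=[9.0894] v=[-2.4930]
Step 14: x=[8.9571] v=[-2.6451]
Step 15: x=[8.8177] v=[-2.7887]
Step 16: x=[8.6715] v=[-2.9235]
Step 17: x=[8.5191] v=[-3.0490]
Step 18: x=[8.3609] v=[-3.1648]
Step 19: x=[8.1974] v=[-3.2705]
Step 20: x=[8.0291] v=[-3.3658]
Step 21: x=[7.8566] v=[-3.4504]
Step 22: x=[7.6804] v=[-3.5240]
Step 23: x=[7.5011] v=[-3.5864]
Step 24: x=[7.3192] v=[-3.6374]
Step 25: x=[7.1354] v=[-3.6768]
Step 26: x=[6.9502] v=[-3.7045]
Step 27: x=[6.7642] v=[-3.7204]
Step 28: x=[6.5780] v=[-3.7245]
Step 29: x=[6.3922] v=[-3.7167]
Step 30: x=[6.2073] v=[-3.6971]
Step 31: x=[6.0240] v=[-3.6657]
Step 32: x=[5.8429] v=[-3.6227]
Step 33: x=[5.6645] v=[-3.5682]
Step 34: x=[5.4894] v=[-3.5023]
Step 35: x=[5.3181] v=[-3.4253]
Step 36: x=[5.1512] v=[-3.3374]
Step 37: x=[4.9893] v=[-3.2388]
Step 38: x=[4.8328] v=[-3.1299]
Step 39: x=[4.6822] v=[-3.0111]
Step 40: x=[4.5381] v=[-2.8827]
Step 41: x=[4.4008] v=[-2.7451]
Step 42: x=[4.2709] v=[-2.5988]
Step 43: x=[4.1487] v=[-2.4442]
Step 44: x=[4.0346] v=[-2.2818]
Step 45: x=[3.9290] v=[-2.1122]
Step 46: x=[3.8322] v=[-1.9359]
Step 47: x=[3.7445] v=[-1.7534]
Step 48: x=[3.6662] v=[-1.5653]
Step 49: x=[3.5976] v=[-1.3722]
Step 50: x=[3.5389] v=[-1.1748]
Step 51: x=[3.4902] v=[-0.9736]
Step 52: x=[3.4517] v=[-0.7693]
Step 53: x=[3.4236] v=[-0.5626]
Step 54: x=[3.4059] v=[-0.3541]
Step 55: x=[3.3987] v=[-0.1445]
v[0] did not become non-negative within 55 steps; using fallback time=2.7500

Answer: 2.7500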